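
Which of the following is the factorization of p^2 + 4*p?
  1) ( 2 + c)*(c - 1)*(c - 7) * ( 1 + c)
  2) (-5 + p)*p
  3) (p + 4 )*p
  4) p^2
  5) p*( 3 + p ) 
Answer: 3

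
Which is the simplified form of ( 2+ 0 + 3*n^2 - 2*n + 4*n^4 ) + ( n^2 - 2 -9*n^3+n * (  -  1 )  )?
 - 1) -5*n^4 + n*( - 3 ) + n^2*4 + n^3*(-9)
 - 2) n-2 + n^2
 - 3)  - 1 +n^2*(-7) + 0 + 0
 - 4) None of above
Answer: 4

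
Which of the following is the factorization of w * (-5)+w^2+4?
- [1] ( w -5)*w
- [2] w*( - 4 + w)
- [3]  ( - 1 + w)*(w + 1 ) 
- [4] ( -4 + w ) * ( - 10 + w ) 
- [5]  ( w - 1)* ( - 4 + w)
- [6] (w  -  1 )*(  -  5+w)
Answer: 5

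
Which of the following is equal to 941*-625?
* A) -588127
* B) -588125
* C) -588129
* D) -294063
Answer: B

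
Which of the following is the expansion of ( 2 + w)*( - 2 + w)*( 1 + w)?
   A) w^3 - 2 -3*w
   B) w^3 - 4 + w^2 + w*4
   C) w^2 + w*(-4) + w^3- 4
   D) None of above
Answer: C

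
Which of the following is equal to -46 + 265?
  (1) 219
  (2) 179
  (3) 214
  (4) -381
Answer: 1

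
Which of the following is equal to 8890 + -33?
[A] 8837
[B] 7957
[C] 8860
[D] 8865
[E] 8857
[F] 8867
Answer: E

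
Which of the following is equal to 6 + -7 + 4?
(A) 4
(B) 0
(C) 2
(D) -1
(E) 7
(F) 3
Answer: F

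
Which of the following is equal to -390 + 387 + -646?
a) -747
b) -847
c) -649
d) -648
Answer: c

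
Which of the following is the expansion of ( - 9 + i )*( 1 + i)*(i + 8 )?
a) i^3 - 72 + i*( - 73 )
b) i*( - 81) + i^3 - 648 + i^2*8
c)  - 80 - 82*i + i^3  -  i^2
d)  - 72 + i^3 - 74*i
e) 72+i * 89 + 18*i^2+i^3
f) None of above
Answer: a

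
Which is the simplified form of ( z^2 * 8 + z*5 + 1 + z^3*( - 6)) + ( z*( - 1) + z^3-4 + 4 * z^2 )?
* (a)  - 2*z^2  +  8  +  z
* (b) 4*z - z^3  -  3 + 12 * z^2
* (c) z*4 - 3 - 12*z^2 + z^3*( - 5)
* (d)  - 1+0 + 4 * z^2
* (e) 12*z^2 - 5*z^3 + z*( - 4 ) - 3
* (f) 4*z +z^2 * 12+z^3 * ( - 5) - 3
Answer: f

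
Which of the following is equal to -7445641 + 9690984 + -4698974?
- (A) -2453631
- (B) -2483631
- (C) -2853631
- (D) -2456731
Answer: A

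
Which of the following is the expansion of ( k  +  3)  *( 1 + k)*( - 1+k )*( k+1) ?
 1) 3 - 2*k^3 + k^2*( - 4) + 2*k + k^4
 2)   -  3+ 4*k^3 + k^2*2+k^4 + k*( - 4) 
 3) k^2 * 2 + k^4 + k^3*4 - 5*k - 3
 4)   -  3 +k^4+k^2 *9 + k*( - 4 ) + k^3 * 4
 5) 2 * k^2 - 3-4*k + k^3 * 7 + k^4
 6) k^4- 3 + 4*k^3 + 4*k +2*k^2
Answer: 2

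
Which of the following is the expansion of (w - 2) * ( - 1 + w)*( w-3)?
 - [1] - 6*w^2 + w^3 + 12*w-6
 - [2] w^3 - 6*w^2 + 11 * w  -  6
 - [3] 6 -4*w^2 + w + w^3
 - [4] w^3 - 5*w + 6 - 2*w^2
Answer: 2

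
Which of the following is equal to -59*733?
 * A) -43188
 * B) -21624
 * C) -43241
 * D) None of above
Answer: D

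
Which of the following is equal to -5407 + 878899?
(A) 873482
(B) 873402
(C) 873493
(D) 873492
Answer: D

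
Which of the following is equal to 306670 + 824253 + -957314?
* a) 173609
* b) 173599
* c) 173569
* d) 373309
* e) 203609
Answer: a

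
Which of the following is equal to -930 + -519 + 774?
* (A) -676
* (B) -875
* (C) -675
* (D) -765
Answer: C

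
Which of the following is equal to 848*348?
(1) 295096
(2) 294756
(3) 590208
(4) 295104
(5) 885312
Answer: 4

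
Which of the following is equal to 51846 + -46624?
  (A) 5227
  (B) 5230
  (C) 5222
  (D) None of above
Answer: C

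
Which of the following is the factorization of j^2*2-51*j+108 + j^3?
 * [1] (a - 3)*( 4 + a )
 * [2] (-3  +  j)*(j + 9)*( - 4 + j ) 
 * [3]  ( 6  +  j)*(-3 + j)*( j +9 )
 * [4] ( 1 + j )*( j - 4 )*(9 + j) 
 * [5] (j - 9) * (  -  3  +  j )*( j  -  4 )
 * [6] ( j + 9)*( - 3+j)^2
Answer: 2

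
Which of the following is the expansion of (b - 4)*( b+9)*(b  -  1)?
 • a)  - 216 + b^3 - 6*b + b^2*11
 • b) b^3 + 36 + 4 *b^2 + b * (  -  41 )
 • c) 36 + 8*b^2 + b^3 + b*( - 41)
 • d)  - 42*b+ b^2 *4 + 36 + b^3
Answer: b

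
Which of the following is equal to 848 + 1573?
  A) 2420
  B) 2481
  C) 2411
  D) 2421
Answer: D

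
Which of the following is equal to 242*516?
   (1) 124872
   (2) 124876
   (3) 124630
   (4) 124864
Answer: 1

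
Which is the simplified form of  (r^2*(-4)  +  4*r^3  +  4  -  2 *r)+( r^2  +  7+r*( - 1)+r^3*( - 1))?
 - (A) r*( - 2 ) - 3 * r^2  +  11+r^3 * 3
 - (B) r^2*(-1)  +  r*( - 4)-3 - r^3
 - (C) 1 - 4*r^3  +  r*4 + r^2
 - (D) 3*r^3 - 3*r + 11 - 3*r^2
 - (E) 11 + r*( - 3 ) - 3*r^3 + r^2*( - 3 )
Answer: D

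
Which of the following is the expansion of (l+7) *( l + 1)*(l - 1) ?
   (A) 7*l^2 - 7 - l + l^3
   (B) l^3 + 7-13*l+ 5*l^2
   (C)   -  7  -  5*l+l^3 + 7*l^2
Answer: A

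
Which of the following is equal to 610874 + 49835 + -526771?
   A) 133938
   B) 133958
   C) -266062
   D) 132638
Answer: A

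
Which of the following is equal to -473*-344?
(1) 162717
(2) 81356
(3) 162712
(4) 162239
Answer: 3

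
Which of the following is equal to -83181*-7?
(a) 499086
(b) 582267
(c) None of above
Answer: b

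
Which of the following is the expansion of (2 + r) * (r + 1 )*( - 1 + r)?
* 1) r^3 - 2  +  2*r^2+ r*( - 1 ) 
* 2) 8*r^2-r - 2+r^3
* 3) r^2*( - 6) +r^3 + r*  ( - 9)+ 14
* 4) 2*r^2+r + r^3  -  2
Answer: 1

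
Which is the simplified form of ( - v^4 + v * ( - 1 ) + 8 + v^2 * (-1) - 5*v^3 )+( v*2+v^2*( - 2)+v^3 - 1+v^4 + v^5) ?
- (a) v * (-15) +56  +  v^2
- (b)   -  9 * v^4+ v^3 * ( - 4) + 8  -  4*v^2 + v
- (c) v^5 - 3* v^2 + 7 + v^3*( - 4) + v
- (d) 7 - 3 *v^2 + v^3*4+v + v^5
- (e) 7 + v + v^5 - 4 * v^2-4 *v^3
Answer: c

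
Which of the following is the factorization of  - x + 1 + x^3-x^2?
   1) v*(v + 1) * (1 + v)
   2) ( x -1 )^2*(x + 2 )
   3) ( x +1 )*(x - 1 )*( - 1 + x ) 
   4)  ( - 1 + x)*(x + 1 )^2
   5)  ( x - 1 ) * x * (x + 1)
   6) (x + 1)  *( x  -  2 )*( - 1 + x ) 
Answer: 3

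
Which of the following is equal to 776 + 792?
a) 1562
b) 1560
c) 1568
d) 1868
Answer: c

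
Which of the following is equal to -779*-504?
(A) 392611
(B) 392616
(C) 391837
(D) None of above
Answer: B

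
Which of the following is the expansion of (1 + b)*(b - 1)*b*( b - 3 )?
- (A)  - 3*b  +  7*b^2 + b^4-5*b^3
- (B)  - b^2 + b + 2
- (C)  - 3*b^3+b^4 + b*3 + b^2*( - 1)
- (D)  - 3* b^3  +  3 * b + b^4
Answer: C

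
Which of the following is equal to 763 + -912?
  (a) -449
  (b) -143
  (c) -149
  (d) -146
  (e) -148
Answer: c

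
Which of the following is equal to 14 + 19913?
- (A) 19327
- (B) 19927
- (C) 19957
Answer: B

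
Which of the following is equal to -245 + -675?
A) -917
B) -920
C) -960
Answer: B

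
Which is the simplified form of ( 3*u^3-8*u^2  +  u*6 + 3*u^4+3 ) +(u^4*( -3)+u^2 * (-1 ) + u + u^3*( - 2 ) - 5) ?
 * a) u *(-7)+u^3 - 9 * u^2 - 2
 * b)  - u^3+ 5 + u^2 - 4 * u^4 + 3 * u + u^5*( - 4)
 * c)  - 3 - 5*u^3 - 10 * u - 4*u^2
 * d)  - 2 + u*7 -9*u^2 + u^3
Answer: d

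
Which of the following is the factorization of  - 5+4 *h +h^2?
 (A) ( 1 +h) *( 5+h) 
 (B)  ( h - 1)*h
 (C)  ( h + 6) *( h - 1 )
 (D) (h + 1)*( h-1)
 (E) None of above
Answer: E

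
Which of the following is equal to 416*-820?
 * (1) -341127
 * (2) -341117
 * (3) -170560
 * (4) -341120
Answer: 4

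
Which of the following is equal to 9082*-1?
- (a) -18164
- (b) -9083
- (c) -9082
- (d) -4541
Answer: c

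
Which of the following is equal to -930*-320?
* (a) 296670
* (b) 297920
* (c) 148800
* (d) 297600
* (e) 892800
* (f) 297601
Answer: d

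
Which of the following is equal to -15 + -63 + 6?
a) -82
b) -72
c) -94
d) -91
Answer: b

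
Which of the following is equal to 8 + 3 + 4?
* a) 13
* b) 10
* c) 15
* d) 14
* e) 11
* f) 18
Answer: c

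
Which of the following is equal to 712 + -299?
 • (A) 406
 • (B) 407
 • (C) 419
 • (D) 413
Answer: D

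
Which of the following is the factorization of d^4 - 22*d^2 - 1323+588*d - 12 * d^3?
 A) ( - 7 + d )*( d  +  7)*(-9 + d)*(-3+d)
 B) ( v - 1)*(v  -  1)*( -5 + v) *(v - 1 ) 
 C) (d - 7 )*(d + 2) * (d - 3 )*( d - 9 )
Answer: A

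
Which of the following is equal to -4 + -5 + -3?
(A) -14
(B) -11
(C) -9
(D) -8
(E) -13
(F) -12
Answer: F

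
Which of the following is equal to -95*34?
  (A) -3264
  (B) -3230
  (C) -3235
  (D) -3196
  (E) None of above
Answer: B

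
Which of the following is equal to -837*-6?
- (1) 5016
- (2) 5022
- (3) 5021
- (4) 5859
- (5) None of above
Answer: 2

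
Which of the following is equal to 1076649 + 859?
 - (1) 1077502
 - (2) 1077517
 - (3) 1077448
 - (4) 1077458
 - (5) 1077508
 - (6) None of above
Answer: 5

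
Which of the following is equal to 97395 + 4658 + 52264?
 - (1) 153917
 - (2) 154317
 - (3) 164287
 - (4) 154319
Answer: 2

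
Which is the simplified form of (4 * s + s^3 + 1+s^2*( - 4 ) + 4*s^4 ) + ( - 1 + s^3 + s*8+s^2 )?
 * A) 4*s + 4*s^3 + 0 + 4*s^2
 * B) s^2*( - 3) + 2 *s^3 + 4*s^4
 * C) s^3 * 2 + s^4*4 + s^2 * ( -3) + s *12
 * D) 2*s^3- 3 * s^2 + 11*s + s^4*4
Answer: C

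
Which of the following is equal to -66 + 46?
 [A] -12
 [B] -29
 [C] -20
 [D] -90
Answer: C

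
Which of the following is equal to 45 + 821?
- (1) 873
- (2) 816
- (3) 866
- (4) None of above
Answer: 3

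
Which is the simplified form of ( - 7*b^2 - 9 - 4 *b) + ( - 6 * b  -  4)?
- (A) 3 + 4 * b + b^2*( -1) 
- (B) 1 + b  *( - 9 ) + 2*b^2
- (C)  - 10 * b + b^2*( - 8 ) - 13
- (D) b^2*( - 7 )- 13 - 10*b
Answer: D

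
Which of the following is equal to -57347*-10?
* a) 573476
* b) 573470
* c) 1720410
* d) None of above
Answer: b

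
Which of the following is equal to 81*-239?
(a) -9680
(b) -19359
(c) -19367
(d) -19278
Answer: b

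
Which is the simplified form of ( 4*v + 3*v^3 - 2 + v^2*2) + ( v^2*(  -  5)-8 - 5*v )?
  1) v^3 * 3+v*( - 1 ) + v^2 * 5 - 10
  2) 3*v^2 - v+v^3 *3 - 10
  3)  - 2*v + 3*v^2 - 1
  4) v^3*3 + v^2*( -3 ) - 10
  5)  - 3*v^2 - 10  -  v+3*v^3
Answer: 5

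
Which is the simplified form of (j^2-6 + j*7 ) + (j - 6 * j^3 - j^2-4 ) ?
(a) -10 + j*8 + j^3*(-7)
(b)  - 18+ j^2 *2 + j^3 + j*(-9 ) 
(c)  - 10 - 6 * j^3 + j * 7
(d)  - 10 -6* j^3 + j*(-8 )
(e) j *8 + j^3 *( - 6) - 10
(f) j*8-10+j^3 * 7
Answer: e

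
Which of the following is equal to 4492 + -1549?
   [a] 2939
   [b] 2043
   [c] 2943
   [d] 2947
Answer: c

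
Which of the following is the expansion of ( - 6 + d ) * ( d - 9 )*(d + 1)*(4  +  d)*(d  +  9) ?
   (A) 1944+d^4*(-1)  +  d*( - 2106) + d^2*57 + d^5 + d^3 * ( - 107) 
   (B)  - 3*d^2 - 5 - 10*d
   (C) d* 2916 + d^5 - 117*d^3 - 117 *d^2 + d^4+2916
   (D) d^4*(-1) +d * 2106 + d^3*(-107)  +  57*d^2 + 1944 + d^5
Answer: D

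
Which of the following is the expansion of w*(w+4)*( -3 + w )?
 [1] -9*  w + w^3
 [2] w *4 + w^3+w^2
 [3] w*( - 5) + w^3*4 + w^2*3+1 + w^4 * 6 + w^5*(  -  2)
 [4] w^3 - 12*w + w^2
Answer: 4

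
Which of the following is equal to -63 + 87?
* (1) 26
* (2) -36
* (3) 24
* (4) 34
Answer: 3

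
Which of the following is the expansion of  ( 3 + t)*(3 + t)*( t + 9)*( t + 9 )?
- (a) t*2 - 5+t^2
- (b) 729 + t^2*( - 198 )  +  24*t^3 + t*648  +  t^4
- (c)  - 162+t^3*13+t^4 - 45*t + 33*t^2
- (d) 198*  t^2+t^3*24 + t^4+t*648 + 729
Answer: d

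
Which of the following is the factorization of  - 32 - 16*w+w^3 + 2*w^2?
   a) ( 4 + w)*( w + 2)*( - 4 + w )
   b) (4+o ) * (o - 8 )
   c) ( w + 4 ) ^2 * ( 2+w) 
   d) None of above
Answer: a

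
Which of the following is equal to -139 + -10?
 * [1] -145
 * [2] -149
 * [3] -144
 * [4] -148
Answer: 2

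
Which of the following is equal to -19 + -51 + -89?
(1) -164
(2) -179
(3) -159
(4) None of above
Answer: 3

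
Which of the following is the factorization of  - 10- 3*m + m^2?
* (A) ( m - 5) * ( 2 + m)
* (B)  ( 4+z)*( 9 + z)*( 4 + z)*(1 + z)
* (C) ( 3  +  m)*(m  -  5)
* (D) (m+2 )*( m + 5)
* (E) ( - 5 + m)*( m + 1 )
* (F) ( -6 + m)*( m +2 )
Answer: A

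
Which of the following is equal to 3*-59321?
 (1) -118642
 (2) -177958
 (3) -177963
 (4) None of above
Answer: 3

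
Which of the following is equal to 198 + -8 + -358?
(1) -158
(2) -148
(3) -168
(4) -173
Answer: 3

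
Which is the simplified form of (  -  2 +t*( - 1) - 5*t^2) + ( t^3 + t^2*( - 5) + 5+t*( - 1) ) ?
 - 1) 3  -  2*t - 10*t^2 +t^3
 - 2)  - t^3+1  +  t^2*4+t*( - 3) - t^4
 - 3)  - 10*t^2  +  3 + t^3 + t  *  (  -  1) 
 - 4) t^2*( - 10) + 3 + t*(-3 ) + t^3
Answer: 1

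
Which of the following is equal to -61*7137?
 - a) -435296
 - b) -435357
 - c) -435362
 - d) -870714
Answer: b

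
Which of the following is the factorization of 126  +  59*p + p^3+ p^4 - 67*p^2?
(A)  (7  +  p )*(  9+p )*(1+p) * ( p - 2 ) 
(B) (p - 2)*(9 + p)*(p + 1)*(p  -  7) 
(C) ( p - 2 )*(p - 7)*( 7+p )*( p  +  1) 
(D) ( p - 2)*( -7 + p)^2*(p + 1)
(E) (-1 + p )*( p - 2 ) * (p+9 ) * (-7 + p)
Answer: B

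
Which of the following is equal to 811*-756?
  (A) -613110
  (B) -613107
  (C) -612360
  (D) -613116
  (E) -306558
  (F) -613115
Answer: D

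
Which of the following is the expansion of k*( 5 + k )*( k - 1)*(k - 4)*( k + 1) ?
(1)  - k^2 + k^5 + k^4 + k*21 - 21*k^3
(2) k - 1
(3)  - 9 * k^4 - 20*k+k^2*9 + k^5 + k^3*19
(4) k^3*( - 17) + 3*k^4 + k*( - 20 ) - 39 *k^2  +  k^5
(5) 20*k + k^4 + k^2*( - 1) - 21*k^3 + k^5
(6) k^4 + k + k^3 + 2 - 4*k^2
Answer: 5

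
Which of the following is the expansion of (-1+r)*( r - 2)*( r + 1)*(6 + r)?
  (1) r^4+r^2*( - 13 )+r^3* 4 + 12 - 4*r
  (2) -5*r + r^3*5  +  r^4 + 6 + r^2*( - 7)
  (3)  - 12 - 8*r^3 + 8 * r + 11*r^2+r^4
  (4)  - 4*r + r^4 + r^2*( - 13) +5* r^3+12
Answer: 1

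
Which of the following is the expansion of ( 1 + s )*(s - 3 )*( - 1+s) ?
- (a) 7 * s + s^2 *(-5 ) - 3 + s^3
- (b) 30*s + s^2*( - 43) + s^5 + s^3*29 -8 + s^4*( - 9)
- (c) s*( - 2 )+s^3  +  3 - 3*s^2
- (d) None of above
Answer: d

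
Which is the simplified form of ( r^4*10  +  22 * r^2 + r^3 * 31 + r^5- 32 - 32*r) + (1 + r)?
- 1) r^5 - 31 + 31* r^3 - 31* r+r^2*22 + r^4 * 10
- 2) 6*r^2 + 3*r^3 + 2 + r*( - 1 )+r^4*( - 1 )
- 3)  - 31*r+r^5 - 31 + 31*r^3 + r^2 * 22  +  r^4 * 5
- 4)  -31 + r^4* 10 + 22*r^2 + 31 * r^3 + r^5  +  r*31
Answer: 1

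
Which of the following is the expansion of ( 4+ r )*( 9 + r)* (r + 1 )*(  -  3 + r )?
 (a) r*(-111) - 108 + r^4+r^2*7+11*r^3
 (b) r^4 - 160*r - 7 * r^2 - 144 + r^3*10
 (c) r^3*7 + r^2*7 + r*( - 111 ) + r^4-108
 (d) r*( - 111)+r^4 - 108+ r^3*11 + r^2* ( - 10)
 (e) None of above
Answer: a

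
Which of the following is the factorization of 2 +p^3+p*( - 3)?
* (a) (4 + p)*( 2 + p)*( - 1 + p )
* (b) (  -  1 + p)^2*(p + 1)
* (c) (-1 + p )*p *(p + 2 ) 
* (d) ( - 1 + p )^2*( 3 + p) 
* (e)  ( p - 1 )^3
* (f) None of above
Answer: f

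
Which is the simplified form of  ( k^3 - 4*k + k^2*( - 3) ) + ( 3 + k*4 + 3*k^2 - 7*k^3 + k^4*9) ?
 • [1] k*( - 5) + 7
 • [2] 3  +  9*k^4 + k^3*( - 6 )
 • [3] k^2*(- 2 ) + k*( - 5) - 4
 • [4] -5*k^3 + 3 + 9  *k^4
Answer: 2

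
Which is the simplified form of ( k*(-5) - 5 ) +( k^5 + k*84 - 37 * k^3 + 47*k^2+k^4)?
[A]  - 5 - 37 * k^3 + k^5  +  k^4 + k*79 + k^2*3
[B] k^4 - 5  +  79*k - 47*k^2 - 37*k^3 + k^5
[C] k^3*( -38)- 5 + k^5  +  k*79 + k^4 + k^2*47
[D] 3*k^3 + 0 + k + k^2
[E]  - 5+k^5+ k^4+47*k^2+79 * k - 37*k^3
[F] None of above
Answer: E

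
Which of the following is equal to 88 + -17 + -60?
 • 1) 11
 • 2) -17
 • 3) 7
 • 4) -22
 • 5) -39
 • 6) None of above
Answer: 1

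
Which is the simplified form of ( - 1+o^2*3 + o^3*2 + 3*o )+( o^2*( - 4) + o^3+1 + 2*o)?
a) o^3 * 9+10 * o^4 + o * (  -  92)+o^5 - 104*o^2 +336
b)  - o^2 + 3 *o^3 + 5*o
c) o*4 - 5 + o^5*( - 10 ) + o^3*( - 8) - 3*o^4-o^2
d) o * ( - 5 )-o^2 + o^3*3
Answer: b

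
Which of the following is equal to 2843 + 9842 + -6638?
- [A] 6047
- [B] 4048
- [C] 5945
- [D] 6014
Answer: A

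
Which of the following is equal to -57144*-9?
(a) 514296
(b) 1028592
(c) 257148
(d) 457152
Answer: a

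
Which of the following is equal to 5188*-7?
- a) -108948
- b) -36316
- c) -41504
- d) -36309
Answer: b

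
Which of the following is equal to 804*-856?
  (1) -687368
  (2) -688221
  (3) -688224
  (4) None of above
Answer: 3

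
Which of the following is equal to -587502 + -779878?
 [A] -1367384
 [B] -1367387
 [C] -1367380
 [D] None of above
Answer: C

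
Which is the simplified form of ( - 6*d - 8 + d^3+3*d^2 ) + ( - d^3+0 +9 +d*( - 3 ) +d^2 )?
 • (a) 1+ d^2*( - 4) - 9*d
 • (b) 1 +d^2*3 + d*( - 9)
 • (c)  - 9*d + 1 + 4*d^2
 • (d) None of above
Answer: c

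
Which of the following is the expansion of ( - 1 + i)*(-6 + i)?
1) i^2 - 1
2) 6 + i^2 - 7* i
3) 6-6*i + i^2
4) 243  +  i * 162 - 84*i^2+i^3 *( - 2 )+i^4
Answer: 2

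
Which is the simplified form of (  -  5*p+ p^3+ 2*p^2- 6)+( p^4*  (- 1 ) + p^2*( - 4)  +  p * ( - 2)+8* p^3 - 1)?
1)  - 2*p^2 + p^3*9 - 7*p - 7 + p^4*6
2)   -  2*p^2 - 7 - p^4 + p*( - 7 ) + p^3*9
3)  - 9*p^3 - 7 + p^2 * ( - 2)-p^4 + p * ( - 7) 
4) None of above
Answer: 2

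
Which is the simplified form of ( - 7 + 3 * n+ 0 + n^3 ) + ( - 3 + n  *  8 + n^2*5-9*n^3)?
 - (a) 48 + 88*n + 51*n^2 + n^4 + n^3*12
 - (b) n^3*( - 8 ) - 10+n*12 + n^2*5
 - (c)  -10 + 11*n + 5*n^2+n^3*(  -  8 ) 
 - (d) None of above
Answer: c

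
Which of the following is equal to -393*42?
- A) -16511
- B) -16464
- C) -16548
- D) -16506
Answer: D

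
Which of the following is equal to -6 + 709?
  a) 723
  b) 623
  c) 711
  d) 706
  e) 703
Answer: e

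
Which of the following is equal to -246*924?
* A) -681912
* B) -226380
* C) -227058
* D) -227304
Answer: D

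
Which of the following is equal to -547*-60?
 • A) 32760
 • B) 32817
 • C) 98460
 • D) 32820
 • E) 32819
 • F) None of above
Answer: D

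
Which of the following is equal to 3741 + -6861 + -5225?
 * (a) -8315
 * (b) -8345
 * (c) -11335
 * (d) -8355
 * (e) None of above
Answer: b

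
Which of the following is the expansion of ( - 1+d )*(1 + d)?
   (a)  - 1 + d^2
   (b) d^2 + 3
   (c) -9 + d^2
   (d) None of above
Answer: a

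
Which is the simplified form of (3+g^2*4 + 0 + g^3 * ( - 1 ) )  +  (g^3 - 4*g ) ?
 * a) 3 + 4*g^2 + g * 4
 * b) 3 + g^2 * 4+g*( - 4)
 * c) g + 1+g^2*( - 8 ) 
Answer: b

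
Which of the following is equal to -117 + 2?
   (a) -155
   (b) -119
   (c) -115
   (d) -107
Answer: c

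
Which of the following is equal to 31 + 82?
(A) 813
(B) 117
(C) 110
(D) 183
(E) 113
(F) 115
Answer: E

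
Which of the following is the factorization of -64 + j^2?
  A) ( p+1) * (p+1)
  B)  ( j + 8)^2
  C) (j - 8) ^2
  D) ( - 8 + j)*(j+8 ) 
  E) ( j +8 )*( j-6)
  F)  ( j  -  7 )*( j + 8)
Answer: D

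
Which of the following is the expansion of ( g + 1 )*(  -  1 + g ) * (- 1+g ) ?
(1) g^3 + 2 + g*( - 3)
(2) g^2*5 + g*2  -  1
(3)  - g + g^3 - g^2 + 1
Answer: 3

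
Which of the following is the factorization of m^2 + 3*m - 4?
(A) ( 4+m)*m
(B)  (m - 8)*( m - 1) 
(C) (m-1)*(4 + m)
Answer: C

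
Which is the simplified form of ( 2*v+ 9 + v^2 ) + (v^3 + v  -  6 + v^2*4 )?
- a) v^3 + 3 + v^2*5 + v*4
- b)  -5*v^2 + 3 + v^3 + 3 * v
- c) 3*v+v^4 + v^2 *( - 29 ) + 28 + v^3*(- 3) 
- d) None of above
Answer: d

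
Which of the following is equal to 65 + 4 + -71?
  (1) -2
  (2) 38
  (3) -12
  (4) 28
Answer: 1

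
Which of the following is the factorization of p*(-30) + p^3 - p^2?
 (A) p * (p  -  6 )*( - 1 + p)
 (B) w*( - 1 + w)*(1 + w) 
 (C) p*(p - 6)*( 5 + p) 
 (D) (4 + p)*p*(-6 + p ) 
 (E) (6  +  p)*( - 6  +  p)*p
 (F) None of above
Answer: C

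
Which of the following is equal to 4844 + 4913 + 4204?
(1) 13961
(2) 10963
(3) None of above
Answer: 1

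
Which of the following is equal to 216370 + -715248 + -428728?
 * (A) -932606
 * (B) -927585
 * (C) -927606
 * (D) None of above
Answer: C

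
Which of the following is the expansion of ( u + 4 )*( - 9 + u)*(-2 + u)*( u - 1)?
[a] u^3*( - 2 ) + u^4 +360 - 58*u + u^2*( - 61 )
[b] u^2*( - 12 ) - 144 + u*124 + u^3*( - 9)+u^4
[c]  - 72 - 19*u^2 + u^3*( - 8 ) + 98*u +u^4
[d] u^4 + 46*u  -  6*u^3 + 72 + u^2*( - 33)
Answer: c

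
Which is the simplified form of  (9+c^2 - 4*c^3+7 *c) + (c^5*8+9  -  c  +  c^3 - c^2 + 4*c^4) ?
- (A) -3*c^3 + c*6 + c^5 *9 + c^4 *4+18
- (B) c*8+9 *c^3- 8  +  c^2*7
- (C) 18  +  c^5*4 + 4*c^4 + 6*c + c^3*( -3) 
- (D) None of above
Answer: D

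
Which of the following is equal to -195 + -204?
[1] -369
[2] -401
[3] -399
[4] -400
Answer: 3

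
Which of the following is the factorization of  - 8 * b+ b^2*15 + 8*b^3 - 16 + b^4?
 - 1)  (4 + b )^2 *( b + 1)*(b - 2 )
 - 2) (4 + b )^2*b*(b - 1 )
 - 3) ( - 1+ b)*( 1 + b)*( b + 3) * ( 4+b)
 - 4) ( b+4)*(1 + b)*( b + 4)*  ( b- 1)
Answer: 4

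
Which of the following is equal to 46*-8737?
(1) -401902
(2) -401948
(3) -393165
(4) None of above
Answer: 1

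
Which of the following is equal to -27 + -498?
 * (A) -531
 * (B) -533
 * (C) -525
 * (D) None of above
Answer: C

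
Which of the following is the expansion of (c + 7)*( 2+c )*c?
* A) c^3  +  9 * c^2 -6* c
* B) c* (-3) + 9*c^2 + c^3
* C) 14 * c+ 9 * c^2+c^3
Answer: C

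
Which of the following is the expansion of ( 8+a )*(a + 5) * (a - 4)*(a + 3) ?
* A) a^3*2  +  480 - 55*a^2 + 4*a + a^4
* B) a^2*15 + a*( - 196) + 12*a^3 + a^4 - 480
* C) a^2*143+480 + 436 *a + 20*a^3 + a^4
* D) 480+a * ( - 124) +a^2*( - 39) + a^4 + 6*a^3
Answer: B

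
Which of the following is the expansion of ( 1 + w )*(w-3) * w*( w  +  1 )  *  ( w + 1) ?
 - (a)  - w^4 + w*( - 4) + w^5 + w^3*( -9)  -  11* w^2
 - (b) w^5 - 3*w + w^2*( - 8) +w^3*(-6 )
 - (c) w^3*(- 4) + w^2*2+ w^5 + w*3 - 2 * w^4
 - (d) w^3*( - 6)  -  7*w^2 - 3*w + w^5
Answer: b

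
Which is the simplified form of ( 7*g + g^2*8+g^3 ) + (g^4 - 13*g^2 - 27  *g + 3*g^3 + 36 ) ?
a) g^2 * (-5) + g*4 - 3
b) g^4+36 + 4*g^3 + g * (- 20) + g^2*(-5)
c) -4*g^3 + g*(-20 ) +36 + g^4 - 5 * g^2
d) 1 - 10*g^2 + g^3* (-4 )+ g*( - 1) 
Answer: b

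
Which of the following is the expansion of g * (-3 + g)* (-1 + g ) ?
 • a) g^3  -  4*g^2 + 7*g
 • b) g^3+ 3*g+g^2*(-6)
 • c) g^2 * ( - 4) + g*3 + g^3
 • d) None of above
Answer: c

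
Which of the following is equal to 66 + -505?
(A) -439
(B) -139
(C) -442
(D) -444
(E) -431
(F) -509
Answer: A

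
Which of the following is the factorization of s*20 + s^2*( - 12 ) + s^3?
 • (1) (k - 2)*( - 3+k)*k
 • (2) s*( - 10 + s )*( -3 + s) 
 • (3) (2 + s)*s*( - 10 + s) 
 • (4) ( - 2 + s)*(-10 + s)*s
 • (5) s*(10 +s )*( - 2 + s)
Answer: 4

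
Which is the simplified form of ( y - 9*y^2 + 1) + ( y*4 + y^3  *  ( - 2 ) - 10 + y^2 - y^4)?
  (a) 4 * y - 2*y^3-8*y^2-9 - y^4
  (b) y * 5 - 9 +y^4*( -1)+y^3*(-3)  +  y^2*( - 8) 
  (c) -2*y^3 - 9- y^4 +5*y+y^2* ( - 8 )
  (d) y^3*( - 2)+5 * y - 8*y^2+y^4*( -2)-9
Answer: c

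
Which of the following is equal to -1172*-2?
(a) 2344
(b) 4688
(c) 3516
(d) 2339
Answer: a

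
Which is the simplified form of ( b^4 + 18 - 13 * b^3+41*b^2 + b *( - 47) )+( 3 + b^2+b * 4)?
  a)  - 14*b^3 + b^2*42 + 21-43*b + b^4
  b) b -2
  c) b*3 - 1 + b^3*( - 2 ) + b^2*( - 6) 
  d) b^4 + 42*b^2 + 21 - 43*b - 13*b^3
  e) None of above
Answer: d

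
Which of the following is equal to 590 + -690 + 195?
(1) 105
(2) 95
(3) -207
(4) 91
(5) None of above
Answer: 2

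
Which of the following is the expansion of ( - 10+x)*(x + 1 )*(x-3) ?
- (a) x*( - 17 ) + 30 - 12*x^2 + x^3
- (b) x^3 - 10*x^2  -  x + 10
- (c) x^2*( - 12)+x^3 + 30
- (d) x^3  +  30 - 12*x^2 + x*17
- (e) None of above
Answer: d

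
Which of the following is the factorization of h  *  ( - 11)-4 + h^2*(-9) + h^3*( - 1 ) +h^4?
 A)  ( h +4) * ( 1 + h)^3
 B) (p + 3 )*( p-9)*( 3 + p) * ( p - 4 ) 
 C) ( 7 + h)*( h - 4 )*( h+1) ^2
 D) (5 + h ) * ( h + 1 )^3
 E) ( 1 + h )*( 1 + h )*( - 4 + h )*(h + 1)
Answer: E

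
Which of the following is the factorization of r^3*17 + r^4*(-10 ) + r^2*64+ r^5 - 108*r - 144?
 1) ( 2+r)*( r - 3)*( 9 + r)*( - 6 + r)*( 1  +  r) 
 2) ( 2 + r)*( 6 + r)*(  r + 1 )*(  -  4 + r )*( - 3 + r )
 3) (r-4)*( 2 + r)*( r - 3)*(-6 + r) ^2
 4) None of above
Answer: 4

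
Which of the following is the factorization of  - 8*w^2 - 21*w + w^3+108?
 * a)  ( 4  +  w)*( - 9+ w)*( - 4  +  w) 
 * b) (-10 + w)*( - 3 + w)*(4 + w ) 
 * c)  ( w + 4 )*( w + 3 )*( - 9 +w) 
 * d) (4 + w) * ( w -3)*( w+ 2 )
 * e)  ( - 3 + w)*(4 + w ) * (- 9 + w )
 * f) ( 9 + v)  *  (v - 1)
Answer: e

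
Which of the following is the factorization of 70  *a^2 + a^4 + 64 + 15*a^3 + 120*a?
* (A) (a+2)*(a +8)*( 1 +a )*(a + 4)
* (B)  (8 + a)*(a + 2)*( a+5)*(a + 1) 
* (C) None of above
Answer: A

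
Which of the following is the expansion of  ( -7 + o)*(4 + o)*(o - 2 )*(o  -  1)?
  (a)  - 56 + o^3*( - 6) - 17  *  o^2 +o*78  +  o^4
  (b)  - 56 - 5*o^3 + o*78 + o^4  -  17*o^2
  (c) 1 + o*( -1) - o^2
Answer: a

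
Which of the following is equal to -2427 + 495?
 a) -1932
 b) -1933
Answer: a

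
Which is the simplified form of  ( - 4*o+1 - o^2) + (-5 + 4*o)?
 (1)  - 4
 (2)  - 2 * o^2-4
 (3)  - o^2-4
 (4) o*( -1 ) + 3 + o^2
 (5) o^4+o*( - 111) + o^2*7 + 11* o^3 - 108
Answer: 3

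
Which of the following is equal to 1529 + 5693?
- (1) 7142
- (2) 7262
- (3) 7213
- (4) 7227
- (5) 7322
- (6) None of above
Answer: 6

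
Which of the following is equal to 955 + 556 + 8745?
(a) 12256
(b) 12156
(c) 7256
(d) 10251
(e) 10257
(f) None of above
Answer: f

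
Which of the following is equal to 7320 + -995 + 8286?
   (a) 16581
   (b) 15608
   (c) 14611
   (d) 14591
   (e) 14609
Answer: c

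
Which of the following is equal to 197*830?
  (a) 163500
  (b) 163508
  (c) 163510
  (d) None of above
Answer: c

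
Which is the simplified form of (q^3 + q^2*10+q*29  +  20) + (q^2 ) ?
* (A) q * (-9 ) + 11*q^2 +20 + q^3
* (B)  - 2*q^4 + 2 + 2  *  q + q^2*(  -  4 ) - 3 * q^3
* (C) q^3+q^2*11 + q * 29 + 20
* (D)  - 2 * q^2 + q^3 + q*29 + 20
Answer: C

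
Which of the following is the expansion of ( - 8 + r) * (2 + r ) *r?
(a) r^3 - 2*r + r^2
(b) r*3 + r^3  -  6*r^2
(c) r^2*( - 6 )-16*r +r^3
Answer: c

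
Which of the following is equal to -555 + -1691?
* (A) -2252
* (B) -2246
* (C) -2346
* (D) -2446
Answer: B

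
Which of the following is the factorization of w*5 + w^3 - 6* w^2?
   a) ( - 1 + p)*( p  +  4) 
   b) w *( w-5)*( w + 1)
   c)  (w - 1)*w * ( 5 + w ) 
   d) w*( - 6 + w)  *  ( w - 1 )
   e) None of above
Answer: e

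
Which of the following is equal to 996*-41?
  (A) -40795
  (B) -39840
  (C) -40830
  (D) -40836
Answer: D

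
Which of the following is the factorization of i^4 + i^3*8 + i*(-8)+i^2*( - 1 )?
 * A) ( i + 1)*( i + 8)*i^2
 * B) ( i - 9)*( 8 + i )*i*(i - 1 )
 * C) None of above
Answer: C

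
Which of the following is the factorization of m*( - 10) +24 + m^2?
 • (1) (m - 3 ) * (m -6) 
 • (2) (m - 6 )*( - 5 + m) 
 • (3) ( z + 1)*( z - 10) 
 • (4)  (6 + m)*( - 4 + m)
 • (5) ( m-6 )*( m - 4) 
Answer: 5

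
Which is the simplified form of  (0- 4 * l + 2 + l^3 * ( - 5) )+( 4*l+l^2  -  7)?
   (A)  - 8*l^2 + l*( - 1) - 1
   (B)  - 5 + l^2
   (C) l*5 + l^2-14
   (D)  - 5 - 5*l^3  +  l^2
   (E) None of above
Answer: D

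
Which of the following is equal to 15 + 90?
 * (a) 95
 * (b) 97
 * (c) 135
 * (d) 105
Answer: d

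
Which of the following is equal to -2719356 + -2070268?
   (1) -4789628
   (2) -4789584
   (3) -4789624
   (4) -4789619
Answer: 3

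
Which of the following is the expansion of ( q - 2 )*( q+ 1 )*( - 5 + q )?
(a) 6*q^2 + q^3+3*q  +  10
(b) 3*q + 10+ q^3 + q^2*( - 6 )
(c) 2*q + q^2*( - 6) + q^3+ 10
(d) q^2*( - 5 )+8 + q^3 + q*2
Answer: b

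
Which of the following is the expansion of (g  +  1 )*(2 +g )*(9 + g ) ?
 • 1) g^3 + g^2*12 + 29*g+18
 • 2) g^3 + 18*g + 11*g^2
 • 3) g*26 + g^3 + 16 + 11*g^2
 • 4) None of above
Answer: 1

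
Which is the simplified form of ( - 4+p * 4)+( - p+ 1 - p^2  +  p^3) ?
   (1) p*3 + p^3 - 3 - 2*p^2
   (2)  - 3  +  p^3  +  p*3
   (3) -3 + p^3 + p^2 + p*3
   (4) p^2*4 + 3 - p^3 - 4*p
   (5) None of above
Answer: 5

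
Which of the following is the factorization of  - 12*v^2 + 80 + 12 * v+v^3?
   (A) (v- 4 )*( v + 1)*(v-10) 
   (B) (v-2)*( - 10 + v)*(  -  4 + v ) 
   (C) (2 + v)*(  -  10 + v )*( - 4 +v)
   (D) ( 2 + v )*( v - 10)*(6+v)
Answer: C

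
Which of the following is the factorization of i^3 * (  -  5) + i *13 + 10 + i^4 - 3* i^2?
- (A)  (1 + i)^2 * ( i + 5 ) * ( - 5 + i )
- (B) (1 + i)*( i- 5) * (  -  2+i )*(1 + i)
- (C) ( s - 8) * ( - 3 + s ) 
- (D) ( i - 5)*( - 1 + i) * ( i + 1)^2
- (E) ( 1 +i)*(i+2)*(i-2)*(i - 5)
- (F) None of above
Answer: B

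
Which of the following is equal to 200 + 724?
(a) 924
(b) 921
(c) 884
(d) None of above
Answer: a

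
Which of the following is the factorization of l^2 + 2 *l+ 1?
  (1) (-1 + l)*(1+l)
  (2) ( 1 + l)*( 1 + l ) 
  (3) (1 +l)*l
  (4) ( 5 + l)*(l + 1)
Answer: 2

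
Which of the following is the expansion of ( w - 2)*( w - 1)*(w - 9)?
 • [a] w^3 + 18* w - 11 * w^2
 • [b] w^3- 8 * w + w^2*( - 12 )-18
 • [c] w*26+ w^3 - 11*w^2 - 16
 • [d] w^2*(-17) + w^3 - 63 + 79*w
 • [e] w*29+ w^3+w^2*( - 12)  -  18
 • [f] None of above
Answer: e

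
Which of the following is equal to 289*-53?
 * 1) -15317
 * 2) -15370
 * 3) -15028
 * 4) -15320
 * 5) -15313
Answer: 1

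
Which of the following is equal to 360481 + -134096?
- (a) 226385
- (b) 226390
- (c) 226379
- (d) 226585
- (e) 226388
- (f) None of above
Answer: a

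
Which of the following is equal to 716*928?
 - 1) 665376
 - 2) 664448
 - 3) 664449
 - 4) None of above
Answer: 2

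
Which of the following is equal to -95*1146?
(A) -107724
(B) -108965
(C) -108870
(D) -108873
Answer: C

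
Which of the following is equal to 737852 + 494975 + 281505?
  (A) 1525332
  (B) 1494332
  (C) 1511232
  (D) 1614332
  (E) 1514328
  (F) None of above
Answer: F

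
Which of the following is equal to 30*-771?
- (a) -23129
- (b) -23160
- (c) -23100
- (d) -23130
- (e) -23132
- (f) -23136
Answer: d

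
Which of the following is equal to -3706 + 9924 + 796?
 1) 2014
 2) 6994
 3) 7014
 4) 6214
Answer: 3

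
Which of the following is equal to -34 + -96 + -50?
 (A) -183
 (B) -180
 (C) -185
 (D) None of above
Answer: B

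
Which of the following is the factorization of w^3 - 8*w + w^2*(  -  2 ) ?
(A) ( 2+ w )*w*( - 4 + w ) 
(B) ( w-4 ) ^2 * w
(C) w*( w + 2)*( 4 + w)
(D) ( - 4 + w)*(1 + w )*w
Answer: A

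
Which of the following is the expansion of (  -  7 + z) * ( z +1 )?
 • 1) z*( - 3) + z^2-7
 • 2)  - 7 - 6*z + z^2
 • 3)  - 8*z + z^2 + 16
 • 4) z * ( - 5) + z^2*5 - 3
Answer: 2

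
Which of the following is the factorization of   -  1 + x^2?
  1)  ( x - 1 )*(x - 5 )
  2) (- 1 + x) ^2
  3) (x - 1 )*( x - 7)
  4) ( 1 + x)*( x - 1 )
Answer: 4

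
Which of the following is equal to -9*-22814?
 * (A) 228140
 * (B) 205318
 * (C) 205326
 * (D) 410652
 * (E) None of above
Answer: C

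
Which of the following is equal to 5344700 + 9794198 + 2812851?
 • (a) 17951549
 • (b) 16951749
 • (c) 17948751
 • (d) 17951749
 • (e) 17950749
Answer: d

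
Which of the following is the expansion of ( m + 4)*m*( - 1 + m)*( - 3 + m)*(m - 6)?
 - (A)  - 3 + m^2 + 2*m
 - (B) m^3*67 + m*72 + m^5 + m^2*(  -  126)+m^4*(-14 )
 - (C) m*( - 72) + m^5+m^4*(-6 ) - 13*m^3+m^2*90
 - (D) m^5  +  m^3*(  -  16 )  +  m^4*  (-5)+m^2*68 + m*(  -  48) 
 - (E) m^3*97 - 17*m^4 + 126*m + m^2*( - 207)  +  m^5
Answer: C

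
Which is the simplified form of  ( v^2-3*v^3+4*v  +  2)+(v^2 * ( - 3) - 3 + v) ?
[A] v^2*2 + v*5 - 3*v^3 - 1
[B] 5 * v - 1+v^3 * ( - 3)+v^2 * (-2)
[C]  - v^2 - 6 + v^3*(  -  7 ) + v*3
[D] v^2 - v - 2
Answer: B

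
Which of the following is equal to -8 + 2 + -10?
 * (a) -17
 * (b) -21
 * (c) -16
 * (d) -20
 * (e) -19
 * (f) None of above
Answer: c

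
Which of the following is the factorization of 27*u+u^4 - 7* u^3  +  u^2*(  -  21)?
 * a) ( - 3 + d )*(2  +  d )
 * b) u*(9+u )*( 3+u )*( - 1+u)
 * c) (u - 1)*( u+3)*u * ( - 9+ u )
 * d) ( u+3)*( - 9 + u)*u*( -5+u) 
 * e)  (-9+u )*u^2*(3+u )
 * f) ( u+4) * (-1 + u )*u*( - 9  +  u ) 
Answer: c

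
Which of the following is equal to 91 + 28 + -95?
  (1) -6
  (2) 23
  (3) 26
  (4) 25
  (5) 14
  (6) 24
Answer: 6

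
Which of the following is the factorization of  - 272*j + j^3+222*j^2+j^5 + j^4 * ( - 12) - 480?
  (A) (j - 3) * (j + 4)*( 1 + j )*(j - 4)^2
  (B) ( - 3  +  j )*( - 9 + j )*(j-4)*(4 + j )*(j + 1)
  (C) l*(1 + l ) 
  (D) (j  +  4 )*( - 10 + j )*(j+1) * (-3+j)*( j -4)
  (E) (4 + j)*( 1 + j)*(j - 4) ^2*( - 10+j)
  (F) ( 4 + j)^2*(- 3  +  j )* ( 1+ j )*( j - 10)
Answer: D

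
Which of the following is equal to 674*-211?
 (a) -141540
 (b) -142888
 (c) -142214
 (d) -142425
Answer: c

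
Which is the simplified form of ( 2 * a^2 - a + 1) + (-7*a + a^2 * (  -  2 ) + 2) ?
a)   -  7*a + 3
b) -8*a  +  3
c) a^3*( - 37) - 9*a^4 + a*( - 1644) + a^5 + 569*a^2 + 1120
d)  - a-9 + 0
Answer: b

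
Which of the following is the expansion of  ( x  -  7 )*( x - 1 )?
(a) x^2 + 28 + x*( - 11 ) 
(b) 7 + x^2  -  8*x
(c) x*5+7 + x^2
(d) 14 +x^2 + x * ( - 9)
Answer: b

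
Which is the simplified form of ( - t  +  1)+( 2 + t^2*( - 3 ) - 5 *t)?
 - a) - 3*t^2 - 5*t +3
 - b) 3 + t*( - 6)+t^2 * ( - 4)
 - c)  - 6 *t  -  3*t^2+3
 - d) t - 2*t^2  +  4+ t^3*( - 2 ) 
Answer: c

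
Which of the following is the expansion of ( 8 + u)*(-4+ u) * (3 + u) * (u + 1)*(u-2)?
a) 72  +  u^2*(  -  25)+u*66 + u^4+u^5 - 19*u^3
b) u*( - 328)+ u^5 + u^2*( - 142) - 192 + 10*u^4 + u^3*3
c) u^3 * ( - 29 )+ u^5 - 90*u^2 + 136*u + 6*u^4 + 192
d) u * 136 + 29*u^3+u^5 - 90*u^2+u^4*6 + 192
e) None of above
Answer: c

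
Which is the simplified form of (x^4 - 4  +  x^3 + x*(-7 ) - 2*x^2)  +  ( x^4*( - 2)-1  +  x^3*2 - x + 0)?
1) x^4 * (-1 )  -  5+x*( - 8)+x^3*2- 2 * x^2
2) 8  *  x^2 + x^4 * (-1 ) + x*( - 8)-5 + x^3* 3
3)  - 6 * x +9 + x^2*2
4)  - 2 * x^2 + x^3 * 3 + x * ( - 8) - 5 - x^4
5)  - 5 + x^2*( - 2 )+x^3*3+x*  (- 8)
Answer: 4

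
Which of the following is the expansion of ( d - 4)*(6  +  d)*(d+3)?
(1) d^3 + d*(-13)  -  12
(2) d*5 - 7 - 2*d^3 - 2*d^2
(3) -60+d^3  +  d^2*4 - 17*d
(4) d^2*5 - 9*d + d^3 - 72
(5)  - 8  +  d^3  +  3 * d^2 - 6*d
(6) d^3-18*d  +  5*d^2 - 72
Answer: 6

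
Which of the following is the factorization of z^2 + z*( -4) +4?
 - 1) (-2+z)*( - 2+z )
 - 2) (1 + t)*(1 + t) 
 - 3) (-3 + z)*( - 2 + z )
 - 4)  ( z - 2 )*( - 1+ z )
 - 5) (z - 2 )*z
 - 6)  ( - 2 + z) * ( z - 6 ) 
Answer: 1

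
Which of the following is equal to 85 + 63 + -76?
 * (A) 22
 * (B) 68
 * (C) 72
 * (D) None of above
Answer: C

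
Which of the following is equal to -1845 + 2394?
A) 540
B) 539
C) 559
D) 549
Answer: D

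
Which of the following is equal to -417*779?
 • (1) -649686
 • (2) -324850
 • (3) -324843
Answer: 3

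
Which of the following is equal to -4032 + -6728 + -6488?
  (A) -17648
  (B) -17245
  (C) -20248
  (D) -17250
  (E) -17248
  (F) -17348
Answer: E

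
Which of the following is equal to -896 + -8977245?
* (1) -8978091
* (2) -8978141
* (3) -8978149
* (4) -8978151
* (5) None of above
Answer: 2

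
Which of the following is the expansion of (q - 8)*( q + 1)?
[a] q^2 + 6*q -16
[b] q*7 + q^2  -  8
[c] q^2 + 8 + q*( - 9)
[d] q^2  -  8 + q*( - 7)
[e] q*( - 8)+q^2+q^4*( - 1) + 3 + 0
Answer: d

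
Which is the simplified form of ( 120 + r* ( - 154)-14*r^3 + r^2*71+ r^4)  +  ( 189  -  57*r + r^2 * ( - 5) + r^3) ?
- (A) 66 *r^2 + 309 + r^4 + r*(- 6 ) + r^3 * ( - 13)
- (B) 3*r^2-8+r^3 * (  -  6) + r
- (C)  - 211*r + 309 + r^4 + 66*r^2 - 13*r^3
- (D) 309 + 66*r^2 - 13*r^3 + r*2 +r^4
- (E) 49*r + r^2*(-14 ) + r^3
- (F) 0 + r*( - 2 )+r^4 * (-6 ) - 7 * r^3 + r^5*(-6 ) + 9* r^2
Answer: C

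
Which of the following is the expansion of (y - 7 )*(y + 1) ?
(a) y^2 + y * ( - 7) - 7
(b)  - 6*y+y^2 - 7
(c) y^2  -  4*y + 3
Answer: b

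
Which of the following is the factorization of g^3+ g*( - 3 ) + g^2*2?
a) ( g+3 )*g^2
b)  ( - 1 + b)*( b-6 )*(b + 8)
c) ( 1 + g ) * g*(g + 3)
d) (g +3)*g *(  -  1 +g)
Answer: d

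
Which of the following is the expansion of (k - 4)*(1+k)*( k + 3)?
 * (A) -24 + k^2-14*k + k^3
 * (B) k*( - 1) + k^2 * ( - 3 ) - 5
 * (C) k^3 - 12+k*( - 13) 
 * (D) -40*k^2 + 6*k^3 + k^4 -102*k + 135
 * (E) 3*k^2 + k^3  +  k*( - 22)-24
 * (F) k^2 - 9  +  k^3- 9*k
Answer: C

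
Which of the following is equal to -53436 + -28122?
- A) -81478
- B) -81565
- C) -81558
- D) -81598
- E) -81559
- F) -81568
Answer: C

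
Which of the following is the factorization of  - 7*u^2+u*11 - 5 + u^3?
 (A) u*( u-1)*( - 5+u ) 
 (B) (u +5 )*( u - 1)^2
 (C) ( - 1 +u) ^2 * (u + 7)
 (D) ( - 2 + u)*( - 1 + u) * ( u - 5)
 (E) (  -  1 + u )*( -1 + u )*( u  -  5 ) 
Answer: E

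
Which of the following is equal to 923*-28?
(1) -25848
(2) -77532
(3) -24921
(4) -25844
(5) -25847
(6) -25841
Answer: 4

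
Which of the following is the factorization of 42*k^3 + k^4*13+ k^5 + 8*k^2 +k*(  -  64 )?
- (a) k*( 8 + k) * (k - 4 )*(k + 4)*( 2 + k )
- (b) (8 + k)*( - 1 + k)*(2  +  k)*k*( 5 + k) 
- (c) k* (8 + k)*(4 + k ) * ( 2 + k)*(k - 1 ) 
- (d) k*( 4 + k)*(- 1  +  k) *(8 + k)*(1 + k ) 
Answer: c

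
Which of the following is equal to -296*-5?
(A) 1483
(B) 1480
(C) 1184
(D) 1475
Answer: B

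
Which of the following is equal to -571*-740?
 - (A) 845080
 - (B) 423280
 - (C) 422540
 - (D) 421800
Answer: C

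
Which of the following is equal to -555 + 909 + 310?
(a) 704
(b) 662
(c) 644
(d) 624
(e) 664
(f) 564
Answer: e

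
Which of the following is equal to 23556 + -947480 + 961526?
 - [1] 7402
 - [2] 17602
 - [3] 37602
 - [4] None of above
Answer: 3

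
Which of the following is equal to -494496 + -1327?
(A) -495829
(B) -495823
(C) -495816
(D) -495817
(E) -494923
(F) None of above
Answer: B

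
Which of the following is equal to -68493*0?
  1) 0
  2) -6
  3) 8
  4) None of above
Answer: 1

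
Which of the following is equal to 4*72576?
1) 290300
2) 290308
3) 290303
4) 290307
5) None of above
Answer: 5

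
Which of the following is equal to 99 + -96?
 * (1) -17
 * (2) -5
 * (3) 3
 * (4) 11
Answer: 3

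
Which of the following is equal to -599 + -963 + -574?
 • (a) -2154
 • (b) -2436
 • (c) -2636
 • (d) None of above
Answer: d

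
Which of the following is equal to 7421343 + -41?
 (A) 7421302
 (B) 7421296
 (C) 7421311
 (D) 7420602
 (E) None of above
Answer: A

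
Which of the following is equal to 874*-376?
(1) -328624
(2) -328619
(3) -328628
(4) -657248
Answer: 1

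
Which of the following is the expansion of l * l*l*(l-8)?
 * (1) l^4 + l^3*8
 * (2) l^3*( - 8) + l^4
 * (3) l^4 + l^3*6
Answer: 2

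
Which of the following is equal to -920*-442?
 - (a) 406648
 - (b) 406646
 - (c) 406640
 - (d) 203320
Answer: c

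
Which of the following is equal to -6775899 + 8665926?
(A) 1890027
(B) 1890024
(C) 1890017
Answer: A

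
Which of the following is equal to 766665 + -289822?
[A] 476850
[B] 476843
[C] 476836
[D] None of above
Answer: B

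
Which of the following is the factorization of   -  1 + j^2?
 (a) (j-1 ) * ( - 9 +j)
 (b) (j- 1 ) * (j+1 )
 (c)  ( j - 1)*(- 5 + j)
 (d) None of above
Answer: b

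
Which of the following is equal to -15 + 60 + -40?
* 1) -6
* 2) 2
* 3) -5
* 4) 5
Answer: 4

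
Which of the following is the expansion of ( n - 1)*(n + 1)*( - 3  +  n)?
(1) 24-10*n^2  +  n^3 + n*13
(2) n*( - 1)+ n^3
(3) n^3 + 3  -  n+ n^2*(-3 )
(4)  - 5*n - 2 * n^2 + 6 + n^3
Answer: 3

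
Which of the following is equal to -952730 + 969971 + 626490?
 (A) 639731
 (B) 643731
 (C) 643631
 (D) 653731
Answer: B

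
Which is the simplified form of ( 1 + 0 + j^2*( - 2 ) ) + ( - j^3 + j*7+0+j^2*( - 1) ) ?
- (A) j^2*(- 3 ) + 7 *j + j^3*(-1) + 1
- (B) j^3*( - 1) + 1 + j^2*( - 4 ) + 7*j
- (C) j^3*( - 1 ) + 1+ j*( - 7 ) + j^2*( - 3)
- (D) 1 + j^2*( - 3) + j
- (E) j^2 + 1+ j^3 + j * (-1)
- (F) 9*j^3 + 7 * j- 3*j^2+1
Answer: A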